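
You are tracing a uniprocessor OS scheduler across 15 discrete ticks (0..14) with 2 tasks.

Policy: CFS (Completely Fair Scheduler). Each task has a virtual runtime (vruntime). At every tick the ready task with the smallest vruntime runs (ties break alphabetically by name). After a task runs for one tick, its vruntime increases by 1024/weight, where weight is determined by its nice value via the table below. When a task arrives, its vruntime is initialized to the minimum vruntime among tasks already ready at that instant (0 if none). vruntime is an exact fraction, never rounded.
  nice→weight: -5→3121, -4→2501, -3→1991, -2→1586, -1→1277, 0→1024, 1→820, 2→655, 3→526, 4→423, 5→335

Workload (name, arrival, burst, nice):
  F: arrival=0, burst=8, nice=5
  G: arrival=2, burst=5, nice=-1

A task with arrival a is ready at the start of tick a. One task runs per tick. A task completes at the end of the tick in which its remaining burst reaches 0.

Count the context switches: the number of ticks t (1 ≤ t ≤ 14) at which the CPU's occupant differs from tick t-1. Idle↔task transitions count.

t=0: vr[F=0] → run F
t=1: vr[F=1024/335] → run F
t=2: vr[F=2048/335 G=2048/335] → run F
t=3: vr[F=3072/335 G=2048/335] → run G
t=4: vr[F=3072/335 G=2958336/427795] → run G
t=5: vr[F=3072/335 G=3301376/427795] → run G
t=6: vr[F=3072/335 G=3644416/427795] → run G
t=7: vr[F=3072/335 G=3987456/427795] → run F
t=8: vr[F=4096/335 G=3987456/427795] → run G
t=9: vr[F=4096/335] → run F
t=10: vr[F=1024/67] → run F
t=11: vr[F=6144/335] → run F
t=12: vr[F=7168/335] → run F
t=13: (idle)
t=14: (idle)

context switches = 5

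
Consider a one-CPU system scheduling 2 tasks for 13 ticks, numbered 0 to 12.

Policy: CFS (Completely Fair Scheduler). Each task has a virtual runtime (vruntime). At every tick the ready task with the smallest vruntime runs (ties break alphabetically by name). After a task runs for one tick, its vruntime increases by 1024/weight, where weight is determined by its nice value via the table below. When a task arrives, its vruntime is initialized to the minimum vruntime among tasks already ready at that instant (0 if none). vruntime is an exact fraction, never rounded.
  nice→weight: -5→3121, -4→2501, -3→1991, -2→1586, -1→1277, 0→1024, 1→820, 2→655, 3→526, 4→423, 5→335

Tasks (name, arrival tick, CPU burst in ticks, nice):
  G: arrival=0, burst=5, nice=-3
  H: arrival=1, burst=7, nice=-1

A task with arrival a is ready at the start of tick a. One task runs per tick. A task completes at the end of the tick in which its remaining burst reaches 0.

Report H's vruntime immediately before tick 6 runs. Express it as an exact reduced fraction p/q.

vruntime(H, start of tick 6) = 5385216/2542507

t=0: vr[G=0] → run G
t=1: vr[G=1024/1991 H=1024/1991] → run G
t=2: vr[G=2048/1991 H=1024/1991] → run H
t=3: vr[G=2048/1991 H=3346432/2542507] → run G
t=4: vr[G=3072/1991 H=3346432/2542507] → run H
t=5: vr[G=3072/1991 H=5385216/2542507] → run G
t=6: vr[G=4096/1991 H=5385216/2542507] → run G
t=7: vr[H=5385216/2542507] → run H
t=8: vr[H=7424000/2542507] → run H
t=9: vr[H=9462784/2542507] → run H
t=10: vr[H=11501568/2542507] → run H
t=11: vr[H=13540352/2542507] → run H
t=12: (idle)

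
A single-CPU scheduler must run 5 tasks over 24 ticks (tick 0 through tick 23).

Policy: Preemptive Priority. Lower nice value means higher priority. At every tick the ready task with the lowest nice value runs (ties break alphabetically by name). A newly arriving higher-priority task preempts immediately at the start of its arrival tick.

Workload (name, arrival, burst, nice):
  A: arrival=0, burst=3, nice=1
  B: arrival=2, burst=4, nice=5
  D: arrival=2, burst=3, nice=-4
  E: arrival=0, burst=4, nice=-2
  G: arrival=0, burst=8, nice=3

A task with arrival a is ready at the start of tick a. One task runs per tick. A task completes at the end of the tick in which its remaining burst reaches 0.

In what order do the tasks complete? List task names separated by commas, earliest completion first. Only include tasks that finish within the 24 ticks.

t=0: ready={A,E,G} → run E
t=1: ready={A,E,G} → run E
t=2: ready={A,B,D,E,G} → run D
t=3: ready={A,B,D,E,G} → run D
t=4: ready={A,B,D,E,G} → run D
t=5: ready={A,B,E,G} → run E
t=6: ready={A,B,E,G} → run E
t=7: ready={A,B,G} → run A
t=8: ready={A,B,G} → run A
t=9: ready={A,B,G} → run A
t=10: ready={B,G} → run G
t=11: ready={B,G} → run G
t=12: ready={B,G} → run G
t=13: ready={B,G} → run G
t=14: ready={B,G} → run G
t=15: ready={B,G} → run G
t=16: ready={B,G} → run G
t=17: ready={B,G} → run G
t=18: ready={B} → run B
t=19: ready={B} → run B
t=20: ready={B} → run B
t=21: ready={B} → run B
t=22: (idle)
t=23: (idle)

completion order = D, E, A, G, B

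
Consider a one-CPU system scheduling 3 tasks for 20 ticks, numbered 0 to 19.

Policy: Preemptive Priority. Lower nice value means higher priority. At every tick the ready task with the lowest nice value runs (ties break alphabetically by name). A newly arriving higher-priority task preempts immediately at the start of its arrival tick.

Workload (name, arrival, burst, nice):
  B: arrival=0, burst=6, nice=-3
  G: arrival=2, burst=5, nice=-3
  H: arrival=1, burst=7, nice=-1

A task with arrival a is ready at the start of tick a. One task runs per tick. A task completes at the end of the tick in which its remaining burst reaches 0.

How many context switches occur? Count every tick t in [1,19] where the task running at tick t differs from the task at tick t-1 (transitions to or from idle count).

context switches = 3

t=0: ready={B} → run B
t=1: ready={B,H} → run B
t=2: ready={B,G,H} → run B
t=3: ready={B,G,H} → run B
t=4: ready={B,G,H} → run B
t=5: ready={B,G,H} → run B
t=6: ready={G,H} → run G
t=7: ready={G,H} → run G
t=8: ready={G,H} → run G
t=9: ready={G,H} → run G
t=10: ready={G,H} → run G
t=11: ready={H} → run H
t=12: ready={H} → run H
t=13: ready={H} → run H
t=14: ready={H} → run H
t=15: ready={H} → run H
t=16: ready={H} → run H
t=17: ready={H} → run H
t=18: (idle)
t=19: (idle)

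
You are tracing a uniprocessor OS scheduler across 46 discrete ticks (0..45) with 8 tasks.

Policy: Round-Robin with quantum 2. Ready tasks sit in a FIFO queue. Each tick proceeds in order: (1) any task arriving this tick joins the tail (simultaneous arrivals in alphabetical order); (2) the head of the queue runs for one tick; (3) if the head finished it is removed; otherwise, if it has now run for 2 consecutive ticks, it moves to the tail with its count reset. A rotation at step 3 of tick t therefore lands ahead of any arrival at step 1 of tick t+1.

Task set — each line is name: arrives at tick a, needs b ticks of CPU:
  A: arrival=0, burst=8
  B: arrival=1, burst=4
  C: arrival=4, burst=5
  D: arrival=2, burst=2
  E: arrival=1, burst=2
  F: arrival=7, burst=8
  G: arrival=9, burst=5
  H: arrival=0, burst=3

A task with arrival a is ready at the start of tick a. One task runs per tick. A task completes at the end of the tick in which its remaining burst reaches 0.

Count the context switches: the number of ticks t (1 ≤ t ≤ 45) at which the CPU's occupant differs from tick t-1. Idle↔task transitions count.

t=0: queue=[A,H] q_used=0 → run A
t=1: queue=[A,H,B,E] q_used=1 → run A
t=2: queue=[H,B,E,A,D] q_used=0 → run H
t=3: queue=[H,B,E,A,D] q_used=1 → run H
t=4: queue=[B,E,A,D,H,C] q_used=0 → run B
t=5: queue=[B,E,A,D,H,C] q_used=1 → run B
t=6: queue=[E,A,D,H,C,B] q_used=0 → run E
t=7: queue=[E,A,D,H,C,B,F] q_used=1 → run E
t=8: queue=[A,D,H,C,B,F] q_used=0 → run A
t=9: queue=[A,D,H,C,B,F,G] q_used=1 → run A
t=10: queue=[D,H,C,B,F,G,A] q_used=0 → run D
t=11: queue=[D,H,C,B,F,G,A] q_used=1 → run D
t=12: queue=[H,C,B,F,G,A] q_used=0 → run H
t=13: queue=[C,B,F,G,A] q_used=0 → run C
t=14: queue=[C,B,F,G,A] q_used=1 → run C
t=15: queue=[B,F,G,A,C] q_used=0 → run B
t=16: queue=[B,F,G,A,C] q_used=1 → run B
t=17: queue=[F,G,A,C] q_used=0 → run F
t=18: queue=[F,G,A,C] q_used=1 → run F
t=19: queue=[G,A,C,F] q_used=0 → run G
t=20: queue=[G,A,C,F] q_used=1 → run G
t=21: queue=[A,C,F,G] q_used=0 → run A
t=22: queue=[A,C,F,G] q_used=1 → run A
t=23: queue=[C,F,G,A] q_used=0 → run C
t=24: queue=[C,F,G,A] q_used=1 → run C
t=25: queue=[F,G,A,C] q_used=0 → run F
t=26: queue=[F,G,A,C] q_used=1 → run F
t=27: queue=[G,A,C,F] q_used=0 → run G
t=28: queue=[G,A,C,F] q_used=1 → run G
t=29: queue=[A,C,F,G] q_used=0 → run A
t=30: queue=[A,C,F,G] q_used=1 → run A
t=31: queue=[C,F,G] q_used=0 → run C
t=32: queue=[F,G] q_used=0 → run F
t=33: queue=[F,G] q_used=1 → run F
t=34: queue=[G,F] q_used=0 → run G
t=35: queue=[F] q_used=0 → run F
t=36: queue=[F] q_used=1 → run F
t=37: (idle)
t=38: (idle)
t=39: (idle)
t=40: (idle)
t=41: (idle)
t=42: (idle)
t=43: (idle)
t=44: (idle)
t=45: (idle)

context switches = 20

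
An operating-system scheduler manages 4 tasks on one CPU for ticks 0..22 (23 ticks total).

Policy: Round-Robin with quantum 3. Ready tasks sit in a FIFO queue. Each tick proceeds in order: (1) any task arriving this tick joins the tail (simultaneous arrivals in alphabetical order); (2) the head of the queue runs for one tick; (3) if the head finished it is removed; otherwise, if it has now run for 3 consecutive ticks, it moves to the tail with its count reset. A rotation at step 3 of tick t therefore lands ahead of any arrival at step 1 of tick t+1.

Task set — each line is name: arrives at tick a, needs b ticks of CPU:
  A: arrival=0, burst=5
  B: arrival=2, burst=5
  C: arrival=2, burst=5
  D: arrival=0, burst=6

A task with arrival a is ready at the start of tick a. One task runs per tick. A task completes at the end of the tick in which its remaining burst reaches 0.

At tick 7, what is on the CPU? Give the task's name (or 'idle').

running at tick 7 = B

t=0: queue=[A,D] q_used=0 → run A
t=1: queue=[A,D] q_used=1 → run A
t=2: queue=[A,D,B,C] q_used=2 → run A
t=3: queue=[D,B,C,A] q_used=0 → run D
t=4: queue=[D,B,C,A] q_used=1 → run D
t=5: queue=[D,B,C,A] q_used=2 → run D
t=6: queue=[B,C,A,D] q_used=0 → run B
t=7: queue=[B,C,A,D] q_used=1 → run B
t=8: queue=[B,C,A,D] q_used=2 → run B
t=9: queue=[C,A,D,B] q_used=0 → run C
t=10: queue=[C,A,D,B] q_used=1 → run C
t=11: queue=[C,A,D,B] q_used=2 → run C
t=12: queue=[A,D,B,C] q_used=0 → run A
t=13: queue=[A,D,B,C] q_used=1 → run A
t=14: queue=[D,B,C] q_used=0 → run D
t=15: queue=[D,B,C] q_used=1 → run D
t=16: queue=[D,B,C] q_used=2 → run D
t=17: queue=[B,C] q_used=0 → run B
t=18: queue=[B,C] q_used=1 → run B
t=19: queue=[C] q_used=0 → run C
t=20: queue=[C] q_used=1 → run C
t=21: (idle)
t=22: (idle)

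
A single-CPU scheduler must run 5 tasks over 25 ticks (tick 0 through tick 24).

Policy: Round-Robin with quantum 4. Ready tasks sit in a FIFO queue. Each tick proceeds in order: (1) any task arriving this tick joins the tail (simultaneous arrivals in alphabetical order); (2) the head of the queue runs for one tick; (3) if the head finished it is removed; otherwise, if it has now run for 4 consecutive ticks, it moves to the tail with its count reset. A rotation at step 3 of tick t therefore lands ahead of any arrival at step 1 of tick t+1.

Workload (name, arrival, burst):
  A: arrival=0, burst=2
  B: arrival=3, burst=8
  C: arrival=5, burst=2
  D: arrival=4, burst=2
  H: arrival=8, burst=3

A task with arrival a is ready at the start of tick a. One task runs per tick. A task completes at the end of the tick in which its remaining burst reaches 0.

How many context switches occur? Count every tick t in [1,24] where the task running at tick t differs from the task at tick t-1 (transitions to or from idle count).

t=0: queue=[A] q_used=0 → run A
t=1: queue=[A] q_used=1 → run A
t=2: (idle)
t=3: queue=[B] q_used=0 → run B
t=4: queue=[B,D] q_used=1 → run B
t=5: queue=[B,D,C] q_used=2 → run B
t=6: queue=[B,D,C] q_used=3 → run B
t=7: queue=[D,C,B] q_used=0 → run D
t=8: queue=[D,C,B,H] q_used=1 → run D
t=9: queue=[C,B,H] q_used=0 → run C
t=10: queue=[C,B,H] q_used=1 → run C
t=11: queue=[B,H] q_used=0 → run B
t=12: queue=[B,H] q_used=1 → run B
t=13: queue=[B,H] q_used=2 → run B
t=14: queue=[B,H] q_used=3 → run B
t=15: queue=[H] q_used=0 → run H
t=16: queue=[H] q_used=1 → run H
t=17: queue=[H] q_used=2 → run H
t=18: (idle)
t=19: (idle)
t=20: (idle)
t=21: (idle)
t=22: (idle)
t=23: (idle)
t=24: (idle)

context switches = 7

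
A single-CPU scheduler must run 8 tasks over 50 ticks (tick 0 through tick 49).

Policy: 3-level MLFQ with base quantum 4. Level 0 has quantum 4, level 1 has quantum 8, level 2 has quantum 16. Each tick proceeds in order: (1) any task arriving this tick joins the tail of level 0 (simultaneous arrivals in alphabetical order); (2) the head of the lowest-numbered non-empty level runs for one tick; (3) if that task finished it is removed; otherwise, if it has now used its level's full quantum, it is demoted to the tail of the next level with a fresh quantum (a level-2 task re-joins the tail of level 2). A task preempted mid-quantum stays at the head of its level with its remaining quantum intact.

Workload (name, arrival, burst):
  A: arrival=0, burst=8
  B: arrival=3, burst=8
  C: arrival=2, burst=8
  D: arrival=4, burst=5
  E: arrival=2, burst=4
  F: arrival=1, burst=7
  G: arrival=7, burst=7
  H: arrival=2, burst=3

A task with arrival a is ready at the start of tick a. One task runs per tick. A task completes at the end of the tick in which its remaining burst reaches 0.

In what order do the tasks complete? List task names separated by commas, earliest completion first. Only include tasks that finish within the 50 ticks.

t=0: L0/L1/L2 = A/-/- → run A
t=1: L0/L1/L2 = AF/-/- → run A
t=2: L0/L1/L2 = AFCEH/-/- → run A
t=3: L0/L1/L2 = AFCEHB/-/- → run A
t=4: L0/L1/L2 = FCEHBD/A/- → run F
t=5: L0/L1/L2 = FCEHBD/A/- → run F
t=6: L0/L1/L2 = FCEHBD/A/- → run F
t=7: L0/L1/L2 = FCEHBDG/A/- → run F
t=8: L0/L1/L2 = CEHBDG/AF/- → run C
t=9: L0/L1/L2 = CEHBDG/AF/- → run C
t=10: L0/L1/L2 = CEHBDG/AF/- → run C
t=11: L0/L1/L2 = CEHBDG/AF/- → run C
t=12: L0/L1/L2 = EHBDG/AFC/- → run E
t=13: L0/L1/L2 = EHBDG/AFC/- → run E
t=14: L0/L1/L2 = EHBDG/AFC/- → run E
t=15: L0/L1/L2 = EHBDG/AFC/- → run E
t=16: L0/L1/L2 = HBDG/AFC/- → run H
t=17: L0/L1/L2 = HBDG/AFC/- → run H
t=18: L0/L1/L2 = HBDG/AFC/- → run H
t=19: L0/L1/L2 = BDG/AFC/- → run B
t=20: L0/L1/L2 = BDG/AFC/- → run B
t=21: L0/L1/L2 = BDG/AFC/- → run B
t=22: L0/L1/L2 = BDG/AFC/- → run B
t=23: L0/L1/L2 = DG/AFCB/- → run D
t=24: L0/L1/L2 = DG/AFCB/- → run D
t=25: L0/L1/L2 = DG/AFCB/- → run D
t=26: L0/L1/L2 = DG/AFCB/- → run D
t=27: L0/L1/L2 = G/AFCBD/- → run G
t=28: L0/L1/L2 = G/AFCBD/- → run G
t=29: L0/L1/L2 = G/AFCBD/- → run G
t=30: L0/L1/L2 = G/AFCBD/- → run G
t=31: L0/L1/L2 = -/AFCBDG/- → run A
t=32: L0/L1/L2 = -/AFCBDG/- → run A
t=33: L0/L1/L2 = -/AFCBDG/- → run A
t=34: L0/L1/L2 = -/AFCBDG/- → run A
t=35: L0/L1/L2 = -/FCBDG/- → run F
t=36: L0/L1/L2 = -/FCBDG/- → run F
t=37: L0/L1/L2 = -/FCBDG/- → run F
t=38: L0/L1/L2 = -/CBDG/- → run C
t=39: L0/L1/L2 = -/CBDG/- → run C
t=40: L0/L1/L2 = -/CBDG/- → run C
t=41: L0/L1/L2 = -/CBDG/- → run C
t=42: L0/L1/L2 = -/BDG/- → run B
t=43: L0/L1/L2 = -/BDG/- → run B
t=44: L0/L1/L2 = -/BDG/- → run B
t=45: L0/L1/L2 = -/BDG/- → run B
t=46: L0/L1/L2 = -/DG/- → run D
t=47: L0/L1/L2 = -/G/- → run G
t=48: L0/L1/L2 = -/G/- → run G
t=49: L0/L1/L2 = -/G/- → run G

completion order = E, H, A, F, C, B, D, G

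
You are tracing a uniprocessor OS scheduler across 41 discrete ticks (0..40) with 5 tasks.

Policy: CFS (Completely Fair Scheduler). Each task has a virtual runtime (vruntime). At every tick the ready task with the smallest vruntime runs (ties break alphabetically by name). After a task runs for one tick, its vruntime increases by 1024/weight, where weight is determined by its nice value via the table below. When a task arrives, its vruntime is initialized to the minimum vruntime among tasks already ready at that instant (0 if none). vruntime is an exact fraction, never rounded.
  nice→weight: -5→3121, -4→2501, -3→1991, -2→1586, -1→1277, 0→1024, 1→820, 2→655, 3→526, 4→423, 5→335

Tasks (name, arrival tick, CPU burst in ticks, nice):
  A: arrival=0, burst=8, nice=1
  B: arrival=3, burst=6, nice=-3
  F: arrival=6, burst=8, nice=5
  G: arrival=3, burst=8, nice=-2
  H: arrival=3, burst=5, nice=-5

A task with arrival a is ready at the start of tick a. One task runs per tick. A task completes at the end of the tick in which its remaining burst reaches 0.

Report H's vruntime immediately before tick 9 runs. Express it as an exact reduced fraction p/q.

vruntime(H, start of tick 9) = 2816768/639805

t=0: vr[A=0] → run A
t=1: vr[A=256/205] → run A
t=2: vr[A=512/205] → run A
t=3: vr[A=768/205 B=768/205 G=768/205 H=768/205] → run A
t=4: vr[A=1024/205 B=768/205 G=768/205 H=768/205] → run B
t=5: vr[A=1024/205 B=1739008/408155 G=768/205 H=768/205] → run G
t=6: vr[A=1024/205 B=1739008/408155 F=768/205 G=713984/162565 H=768/205] → run F
t=7: vr[A=1024/205 B=1739008/408155 F=18688/2747 G=713984/162565 H=768/205] → run H
t=8: vr[A=1024/205 B=1739008/408155 F=18688/2747 G=713984/162565 H=2606848/639805] → run H
t=9: vr[A=1024/205 B=1739008/408155 F=18688/2747 G=713984/162565 H=2816768/639805] → run B
t=10: vr[A=1024/205 B=1948928/408155 F=18688/2747 G=713984/162565 H=2816768/639805] → run G
t=11: vr[A=1024/205 B=1948928/408155 F=18688/2747 G=818944/162565 H=2816768/639805] → run H
t=12: vr[A=1024/205 B=1948928/408155 F=18688/2747 G=818944/162565 H=3026688/639805] → run H
t=13: vr[A=1024/205 B=1948928/408155 F=18688/2747 G=818944/162565 H=3236608/639805] → run B
t=14: vr[A=1024/205 B=2158848/408155 F=18688/2747 G=818944/162565 H=3236608/639805] → run A
t=15: vr[A=256/41 B=2158848/408155 F=18688/2747 G=818944/162565 H=3236608/639805] → run G
t=16: vr[A=256/41 B=2158848/408155 F=18688/2747 G=923904/162565 H=3236608/639805] → run H
t=17: vr[A=256/41 B=2158848/408155 F=18688/2747 G=923904/162565] → run B
t=18: vr[A=256/41 B=2368768/408155 F=18688/2747 G=923904/162565] → run G
t=19: vr[A=256/41 B=2368768/408155 F=18688/2747 G=1028864/162565] → run B
t=20: vr[A=256/41 B=2578688/408155 F=18688/2747 G=1028864/162565] → run A
t=21: vr[A=1536/205 B=2578688/408155 F=18688/2747 G=1028864/162565] → run B
t=22: vr[A=1536/205 F=18688/2747 G=1028864/162565] → run G
t=23: vr[A=1536/205 F=18688/2747 G=1133824/162565] → run F
t=24: vr[A=1536/205 F=135424/13735 G=1133824/162565] → run G
t=25: vr[A=1536/205 F=135424/13735 G=1238784/162565] → run A
t=26: vr[A=1792/205 F=135424/13735 G=1238784/162565] → run G
t=27: vr[A=1792/205 F=135424/13735 G=1343744/162565] → run G
t=28: vr[A=1792/205 F=135424/13735] → run A
t=29: vr[F=135424/13735] → run F
t=30: vr[F=177408/13735] → run F
t=31: vr[F=219392/13735] → run F
t=32: vr[F=261376/13735] → run F
t=33: vr[F=60672/2747] → run F
t=34: vr[F=345344/13735] → run F
t=35: (idle)
t=36: (idle)
t=37: (idle)
t=38: (idle)
t=39: (idle)
t=40: (idle)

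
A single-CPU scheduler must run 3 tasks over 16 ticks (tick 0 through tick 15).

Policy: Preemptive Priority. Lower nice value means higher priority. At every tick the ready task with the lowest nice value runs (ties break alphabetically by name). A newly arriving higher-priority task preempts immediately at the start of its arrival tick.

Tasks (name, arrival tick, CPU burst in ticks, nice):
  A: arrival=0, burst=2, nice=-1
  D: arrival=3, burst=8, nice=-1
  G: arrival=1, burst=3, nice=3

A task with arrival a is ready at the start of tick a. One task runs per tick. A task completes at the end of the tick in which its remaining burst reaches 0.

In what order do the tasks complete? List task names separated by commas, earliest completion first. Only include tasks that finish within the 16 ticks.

completion order = A, D, G

t=0: ready={A} → run A
t=1: ready={A,G} → run A
t=2: ready={G} → run G
t=3: ready={D,G} → run D
t=4: ready={D,G} → run D
t=5: ready={D,G} → run D
t=6: ready={D,G} → run D
t=7: ready={D,G} → run D
t=8: ready={D,G} → run D
t=9: ready={D,G} → run D
t=10: ready={D,G} → run D
t=11: ready={G} → run G
t=12: ready={G} → run G
t=13: (idle)
t=14: (idle)
t=15: (idle)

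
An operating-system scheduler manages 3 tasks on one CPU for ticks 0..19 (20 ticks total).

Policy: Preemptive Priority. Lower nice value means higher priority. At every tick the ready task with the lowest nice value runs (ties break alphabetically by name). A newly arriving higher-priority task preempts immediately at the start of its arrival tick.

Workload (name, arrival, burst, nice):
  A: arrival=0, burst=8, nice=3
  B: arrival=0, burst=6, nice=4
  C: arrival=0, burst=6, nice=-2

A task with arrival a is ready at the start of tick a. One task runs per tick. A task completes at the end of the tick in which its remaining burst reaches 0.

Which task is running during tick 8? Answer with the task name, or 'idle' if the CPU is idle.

t=0: ready={A,B,C} → run C
t=1: ready={A,B,C} → run C
t=2: ready={A,B,C} → run C
t=3: ready={A,B,C} → run C
t=4: ready={A,B,C} → run C
t=5: ready={A,B,C} → run C
t=6: ready={A,B} → run A
t=7: ready={A,B} → run A
t=8: ready={A,B} → run A
t=9: ready={A,B} → run A
t=10: ready={A,B} → run A
t=11: ready={A,B} → run A
t=12: ready={A,B} → run A
t=13: ready={A,B} → run A
t=14: ready={B} → run B
t=15: ready={B} → run B
t=16: ready={B} → run B
t=17: ready={B} → run B
t=18: ready={B} → run B
t=19: ready={B} → run B

running at tick 8 = A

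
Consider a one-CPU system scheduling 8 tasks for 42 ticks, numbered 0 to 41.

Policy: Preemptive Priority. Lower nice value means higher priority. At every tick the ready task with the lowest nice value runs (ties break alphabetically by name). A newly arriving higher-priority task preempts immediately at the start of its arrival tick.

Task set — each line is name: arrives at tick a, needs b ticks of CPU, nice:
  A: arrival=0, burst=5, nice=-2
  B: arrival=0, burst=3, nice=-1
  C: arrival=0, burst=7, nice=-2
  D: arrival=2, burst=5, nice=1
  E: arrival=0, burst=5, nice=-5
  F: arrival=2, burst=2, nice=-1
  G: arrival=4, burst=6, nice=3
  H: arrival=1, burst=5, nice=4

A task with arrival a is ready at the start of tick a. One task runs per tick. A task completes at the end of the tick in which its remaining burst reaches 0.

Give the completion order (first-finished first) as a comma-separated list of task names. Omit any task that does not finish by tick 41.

t=0: ready={A,B,C,E} → run E
t=1: ready={A,B,C,E,H} → run E
t=2: ready={A,B,C,D,E,F,H} → run E
t=3: ready={A,B,C,D,E,F,H} → run E
t=4: ready={A,B,C,D,E,F,G,H} → run E
t=5: ready={A,B,C,D,F,G,H} → run A
t=6: ready={A,B,C,D,F,G,H} → run A
t=7: ready={A,B,C,D,F,G,H} → run A
t=8: ready={A,B,C,D,F,G,H} → run A
t=9: ready={A,B,C,D,F,G,H} → run A
t=10: ready={B,C,D,F,G,H} → run C
t=11: ready={B,C,D,F,G,H} → run C
t=12: ready={B,C,D,F,G,H} → run C
t=13: ready={B,C,D,F,G,H} → run C
t=14: ready={B,C,D,F,G,H} → run C
t=15: ready={B,C,D,F,G,H} → run C
t=16: ready={B,C,D,F,G,H} → run C
t=17: ready={B,D,F,G,H} → run B
t=18: ready={B,D,F,G,H} → run B
t=19: ready={B,D,F,G,H} → run B
t=20: ready={D,F,G,H} → run F
t=21: ready={D,F,G,H} → run F
t=22: ready={D,G,H} → run D
t=23: ready={D,G,H} → run D
t=24: ready={D,G,H} → run D
t=25: ready={D,G,H} → run D
t=26: ready={D,G,H} → run D
t=27: ready={G,H} → run G
t=28: ready={G,H} → run G
t=29: ready={G,H} → run G
t=30: ready={G,H} → run G
t=31: ready={G,H} → run G
t=32: ready={G,H} → run G
t=33: ready={H} → run H
t=34: ready={H} → run H
t=35: ready={H} → run H
t=36: ready={H} → run H
t=37: ready={H} → run H
t=38: (idle)
t=39: (idle)
t=40: (idle)
t=41: (idle)

completion order = E, A, C, B, F, D, G, H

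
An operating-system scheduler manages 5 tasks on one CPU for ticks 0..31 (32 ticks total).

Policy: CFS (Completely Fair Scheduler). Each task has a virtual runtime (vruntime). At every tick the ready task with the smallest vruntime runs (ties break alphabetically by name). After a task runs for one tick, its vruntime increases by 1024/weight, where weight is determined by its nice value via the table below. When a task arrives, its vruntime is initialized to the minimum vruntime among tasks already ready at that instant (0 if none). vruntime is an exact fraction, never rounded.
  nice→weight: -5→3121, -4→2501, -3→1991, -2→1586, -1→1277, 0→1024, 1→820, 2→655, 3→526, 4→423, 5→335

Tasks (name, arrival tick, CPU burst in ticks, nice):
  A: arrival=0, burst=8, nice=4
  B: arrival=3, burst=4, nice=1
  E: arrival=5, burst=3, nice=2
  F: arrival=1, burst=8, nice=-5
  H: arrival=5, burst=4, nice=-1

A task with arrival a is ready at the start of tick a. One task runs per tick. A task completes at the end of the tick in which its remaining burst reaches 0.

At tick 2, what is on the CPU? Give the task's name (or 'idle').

t=0: vr[A=0] → run A
t=1: vr[A=1024/423 F=1024/423] → run A
t=2: vr[A=2048/423 F=1024/423] → run F
t=3: vr[A=2048/423 B=3629056/1320183 F=3629056/1320183] → run B
t=4: vr[A=2048/423 B=1081923328/270637515 F=3629056/1320183] → run F
t=5: vr[A=2048/423 B=1081923328/270637515 E=4062208/1320183 F=4062208/1320183 H=4062208/1320183] → run E
t=6: vr[A=2048/423 B=1081923328/270637515 E=4012613632/864719865 F=4062208/1320183 H=4062208/1320183] → run F
t=7: vr[A=2048/423 B=1081923328/270637515 E=4012613632/864719865 F=4495360/1320183 H=4062208/1320183] → run H
t=8: vr[A=2048/423 B=1081923328/270637515 E=4012613632/864719865 F=4495360/1320183 H=6539307008/1685873691] → run F
t=9: vr[A=2048/423 B=1081923328/270637515 E=4012613632/864719865 F=4928512/1320183 H=6539307008/1685873691] → run F
t=10: vr[A=2048/423 B=1081923328/270637515 E=4012613632/864719865 F=5361664/1320183 H=6539307008/1685873691] → run H
t=11: vr[A=2048/423 B=1081923328/270637515 E=4012613632/864719865 F=5361664/1320183 H=7891174400/1685873691] → run B
t=12: vr[A=2048/423 B=1419890176/270637515 E=4012613632/864719865 F=5361664/1320183 H=7891174400/1685873691] → run F
t=13: vr[A=2048/423 B=1419890176/270637515 E=4012613632/864719865 F=5794816/1320183 H=7891174400/1685873691] → run F
t=14: vr[A=2048/423 B=1419890176/270637515 E=4012613632/864719865 F=6227968/1320183 H=7891174400/1685873691] → run E
t=15: vr[A=2048/423 B=1419890176/270637515 E=5364481024/864719865 F=6227968/1320183 H=7891174400/1685873691] → run H
t=16: vr[A=2048/423 B=1419890176/270637515 E=5364481024/864719865 F=6227968/1320183 H=9243041792/1685873691] → run F
t=17: vr[A=2048/423 B=1419890176/270637515 E=5364481024/864719865 H=9243041792/1685873691] → run A
t=18: vr[A=1024/141 B=1419890176/270637515 E=5364481024/864719865 H=9243041792/1685873691] → run B
t=19: vr[A=1024/141 B=1757857024/270637515 E=5364481024/864719865 H=9243041792/1685873691] → run H
t=20: vr[A=1024/141 B=1757857024/270637515 E=5364481024/864719865] → run E
t=21: vr[A=1024/141 B=1757857024/270637515] → run B
t=22: vr[A=1024/141] → run A
t=23: vr[A=4096/423] → run A
t=24: vr[A=5120/423] → run A
t=25: vr[A=2048/141] → run A
t=26: vr[A=7168/423] → run A
t=27: (idle)
t=28: (idle)
t=29: (idle)
t=30: (idle)
t=31: (idle)

running at tick 2 = F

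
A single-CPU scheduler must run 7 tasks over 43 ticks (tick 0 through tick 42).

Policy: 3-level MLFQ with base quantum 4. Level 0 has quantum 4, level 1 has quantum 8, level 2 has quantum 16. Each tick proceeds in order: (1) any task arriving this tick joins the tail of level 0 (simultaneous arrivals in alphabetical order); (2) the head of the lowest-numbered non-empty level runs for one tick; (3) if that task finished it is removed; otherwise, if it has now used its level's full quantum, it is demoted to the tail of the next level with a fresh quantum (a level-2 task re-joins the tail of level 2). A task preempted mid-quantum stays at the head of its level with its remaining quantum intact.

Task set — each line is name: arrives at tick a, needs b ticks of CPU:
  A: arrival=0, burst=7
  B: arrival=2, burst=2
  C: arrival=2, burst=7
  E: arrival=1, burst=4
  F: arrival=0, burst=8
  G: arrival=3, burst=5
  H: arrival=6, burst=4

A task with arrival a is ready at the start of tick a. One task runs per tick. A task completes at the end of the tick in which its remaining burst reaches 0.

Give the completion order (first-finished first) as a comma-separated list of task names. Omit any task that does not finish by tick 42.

t=0: L0/L1/L2 = AF/-/- → run A
t=1: L0/L1/L2 = AFE/-/- → run A
t=2: L0/L1/L2 = AFEBC/-/- → run A
t=3: L0/L1/L2 = AFEBCG/-/- → run A
t=4: L0/L1/L2 = FEBCG/A/- → run F
t=5: L0/L1/L2 = FEBCG/A/- → run F
t=6: L0/L1/L2 = FEBCGH/A/- → run F
t=7: L0/L1/L2 = FEBCGH/A/- → run F
t=8: L0/L1/L2 = EBCGH/AF/- → run E
t=9: L0/L1/L2 = EBCGH/AF/- → run E
t=10: L0/L1/L2 = EBCGH/AF/- → run E
t=11: L0/L1/L2 = EBCGH/AF/- → run E
t=12: L0/L1/L2 = BCGH/AF/- → run B
t=13: L0/L1/L2 = BCGH/AF/- → run B
t=14: L0/L1/L2 = CGH/AF/- → run C
t=15: L0/L1/L2 = CGH/AF/- → run C
t=16: L0/L1/L2 = CGH/AF/- → run C
t=17: L0/L1/L2 = CGH/AF/- → run C
t=18: L0/L1/L2 = GH/AFC/- → run G
t=19: L0/L1/L2 = GH/AFC/- → run G
t=20: L0/L1/L2 = GH/AFC/- → run G
t=21: L0/L1/L2 = GH/AFC/- → run G
t=22: L0/L1/L2 = H/AFCG/- → run H
t=23: L0/L1/L2 = H/AFCG/- → run H
t=24: L0/L1/L2 = H/AFCG/- → run H
t=25: L0/L1/L2 = H/AFCG/- → run H
t=26: L0/L1/L2 = -/AFCG/- → run A
t=27: L0/L1/L2 = -/AFCG/- → run A
t=28: L0/L1/L2 = -/AFCG/- → run A
t=29: L0/L1/L2 = -/FCG/- → run F
t=30: L0/L1/L2 = -/FCG/- → run F
t=31: L0/L1/L2 = -/FCG/- → run F
t=32: L0/L1/L2 = -/FCG/- → run F
t=33: L0/L1/L2 = -/CG/- → run C
t=34: L0/L1/L2 = -/CG/- → run C
t=35: L0/L1/L2 = -/CG/- → run C
t=36: L0/L1/L2 = -/G/- → run G
t=37: (idle)
t=38: (idle)
t=39: (idle)
t=40: (idle)
t=41: (idle)
t=42: (idle)

completion order = E, B, H, A, F, C, G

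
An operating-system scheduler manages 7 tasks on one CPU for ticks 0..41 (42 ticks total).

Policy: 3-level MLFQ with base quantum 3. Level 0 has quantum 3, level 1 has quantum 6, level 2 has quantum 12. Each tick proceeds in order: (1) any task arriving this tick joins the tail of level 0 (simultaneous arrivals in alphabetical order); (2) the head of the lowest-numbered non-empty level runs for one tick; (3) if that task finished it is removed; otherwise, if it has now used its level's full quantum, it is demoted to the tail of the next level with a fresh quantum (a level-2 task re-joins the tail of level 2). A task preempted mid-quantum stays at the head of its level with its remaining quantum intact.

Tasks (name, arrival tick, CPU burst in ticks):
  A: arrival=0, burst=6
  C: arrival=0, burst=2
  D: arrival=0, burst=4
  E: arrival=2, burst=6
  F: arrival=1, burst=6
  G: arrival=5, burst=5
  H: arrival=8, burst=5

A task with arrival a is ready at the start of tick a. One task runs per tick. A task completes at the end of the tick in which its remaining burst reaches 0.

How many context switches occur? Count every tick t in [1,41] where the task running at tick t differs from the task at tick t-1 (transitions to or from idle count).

context switches = 13

t=0: L0/L1/L2 = ACD/-/- → run A
t=1: L0/L1/L2 = ACDF/-/- → run A
t=2: L0/L1/L2 = ACDFE/-/- → run A
t=3: L0/L1/L2 = CDFE/A/- → run C
t=4: L0/L1/L2 = CDFE/A/- → run C
t=5: L0/L1/L2 = DFEG/A/- → run D
t=6: L0/L1/L2 = DFEG/A/- → run D
t=7: L0/L1/L2 = DFEG/A/- → run D
t=8: L0/L1/L2 = FEGH/AD/- → run F
t=9: L0/L1/L2 = FEGH/AD/- → run F
t=10: L0/L1/L2 = FEGH/AD/- → run F
t=11: L0/L1/L2 = EGH/ADF/- → run E
t=12: L0/L1/L2 = EGH/ADF/- → run E
t=13: L0/L1/L2 = EGH/ADF/- → run E
t=14: L0/L1/L2 = GH/ADFE/- → run G
t=15: L0/L1/L2 = GH/ADFE/- → run G
t=16: L0/L1/L2 = GH/ADFE/- → run G
t=17: L0/L1/L2 = H/ADFEG/- → run H
t=18: L0/L1/L2 = H/ADFEG/- → run H
t=19: L0/L1/L2 = H/ADFEG/- → run H
t=20: L0/L1/L2 = -/ADFEGH/- → run A
t=21: L0/L1/L2 = -/ADFEGH/- → run A
t=22: L0/L1/L2 = -/ADFEGH/- → run A
t=23: L0/L1/L2 = -/DFEGH/- → run D
t=24: L0/L1/L2 = -/FEGH/- → run F
t=25: L0/L1/L2 = -/FEGH/- → run F
t=26: L0/L1/L2 = -/FEGH/- → run F
t=27: L0/L1/L2 = -/EGH/- → run E
t=28: L0/L1/L2 = -/EGH/- → run E
t=29: L0/L1/L2 = -/EGH/- → run E
t=30: L0/L1/L2 = -/GH/- → run G
t=31: L0/L1/L2 = -/GH/- → run G
t=32: L0/L1/L2 = -/H/- → run H
t=33: L0/L1/L2 = -/H/- → run H
t=34: (idle)
t=35: (idle)
t=36: (idle)
t=37: (idle)
t=38: (idle)
t=39: (idle)
t=40: (idle)
t=41: (idle)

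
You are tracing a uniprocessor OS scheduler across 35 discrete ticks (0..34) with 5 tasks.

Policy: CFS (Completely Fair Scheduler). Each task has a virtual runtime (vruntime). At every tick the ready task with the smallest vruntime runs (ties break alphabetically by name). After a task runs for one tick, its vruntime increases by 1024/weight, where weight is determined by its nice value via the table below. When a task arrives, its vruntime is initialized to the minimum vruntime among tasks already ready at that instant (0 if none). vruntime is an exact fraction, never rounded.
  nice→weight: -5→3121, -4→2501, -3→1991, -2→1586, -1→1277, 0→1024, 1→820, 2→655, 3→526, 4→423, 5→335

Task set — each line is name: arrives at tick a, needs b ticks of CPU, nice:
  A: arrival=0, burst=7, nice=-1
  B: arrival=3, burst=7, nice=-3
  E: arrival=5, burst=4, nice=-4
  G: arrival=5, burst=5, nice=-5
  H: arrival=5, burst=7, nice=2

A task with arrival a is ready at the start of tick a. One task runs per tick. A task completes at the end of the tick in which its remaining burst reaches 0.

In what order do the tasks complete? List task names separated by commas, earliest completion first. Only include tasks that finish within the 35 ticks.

t=0: vr[A=0] → run A
t=1: vr[A=1024/1277] → run A
t=2: vr[A=2048/1277] → run A
t=3: vr[A=3072/1277 B=3072/1277] → run A
t=4: vr[A=4096/1277 B=3072/1277] → run B
t=5: vr[A=4096/1277 B=7424000/2542507 E=7424000/2542507 G=7424000/2542507 H=7424000/2542507] → run B
t=6: vr[A=4096/1277 B=8731648/2542507 E=7424000/2542507 G=7424000/2542507 H=7424000/2542507] → run E
t=7: vr[A=4096/1277 B=8731648/2542507 E=21170951168/6358810007 G=7424000/2542507 H=7424000/2542507] → run G
t=8: vr[A=4096/1277 B=8731648/2542507 E=21170951168/6358810007 G=25773831168/7935164347 H=7424000/2542507] → run H
t=9: vr[A=4096/1277 B=8731648/2542507 E=21170951168/6358810007 G=25773831168/7935164347 H=7466247168/1665342085] → run A
t=10: vr[A=5120/1277 B=8731648/2542507 E=21170951168/6358810007 G=25773831168/7935164347 H=7466247168/1665342085] → run G
t=11: vr[A=5120/1277 B=8731648/2542507 E=21170951168/6358810007 G=28377358336/7935164347 H=7466247168/1665342085] → run E
t=12: vr[A=5120/1277 B=8731648/2542507 E=23774478336/6358810007 G=28377358336/7935164347 H=7466247168/1665342085] → run B
t=13: vr[A=5120/1277 B=10039296/2542507 E=23774478336/6358810007 G=28377358336/7935164347 H=7466247168/1665342085] → run G
t=14: vr[A=5120/1277 B=10039296/2542507 E=23774478336/6358810007 G=30980885504/7935164347 H=7466247168/1665342085] → run E
t=15: vr[A=5120/1277 B=10039296/2542507 E=26378005504/6358810007 G=30980885504/7935164347 H=7466247168/1665342085] → run G
t=16: vr[A=5120/1277 B=10039296/2542507 E=26378005504/6358810007 G=33584412672/7935164347 H=7466247168/1665342085] → run B
t=17: vr[A=5120/1277 B=11346944/2542507 E=26378005504/6358810007 G=33584412672/7935164347 H=7466247168/1665342085] → run A
t=18: vr[A=6144/1277 B=11346944/2542507 E=26378005504/6358810007 G=33584412672/7935164347 H=7466247168/1665342085] → run E
t=19: vr[A=6144/1277 B=11346944/2542507 G=33584412672/7935164347 H=7466247168/1665342085] → run G
t=20: vr[A=6144/1277 B=11346944/2542507 H=7466247168/1665342085] → run B
t=21: vr[A=6144/1277 B=12654592/2542507 H=7466247168/1665342085] → run H
t=22: vr[A=6144/1277 B=12654592/2542507 H=10069774336/1665342085] → run A
t=23: vr[B=12654592/2542507 H=10069774336/1665342085] → run B
t=24: vr[B=13962240/2542507 H=10069774336/1665342085] → run B
t=25: vr[H=10069774336/1665342085] → run H
t=26: vr[H=12673301504/1665342085] → run H
t=27: vr[H=15276828672/1665342085] → run H
t=28: vr[H=3576071168/333068417] → run H
t=29: vr[H=20483883008/1665342085] → run H
t=30: (idle)
t=31: (idle)
t=32: (idle)
t=33: (idle)
t=34: (idle)

completion order = E, G, A, B, H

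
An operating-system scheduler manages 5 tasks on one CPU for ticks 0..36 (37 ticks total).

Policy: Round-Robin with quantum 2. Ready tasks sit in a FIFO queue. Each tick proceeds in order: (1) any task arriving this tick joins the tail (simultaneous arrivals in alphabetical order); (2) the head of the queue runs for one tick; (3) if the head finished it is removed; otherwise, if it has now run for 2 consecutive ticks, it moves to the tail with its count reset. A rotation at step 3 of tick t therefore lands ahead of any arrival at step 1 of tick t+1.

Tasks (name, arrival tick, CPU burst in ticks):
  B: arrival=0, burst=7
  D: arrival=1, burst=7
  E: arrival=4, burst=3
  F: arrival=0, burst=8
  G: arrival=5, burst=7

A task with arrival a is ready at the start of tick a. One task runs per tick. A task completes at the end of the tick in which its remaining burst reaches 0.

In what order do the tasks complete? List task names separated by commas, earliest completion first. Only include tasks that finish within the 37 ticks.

t=0: queue=[B,F] q_used=0 → run B
t=1: queue=[B,F,D] q_used=1 → run B
t=2: queue=[F,D,B] q_used=0 → run F
t=3: queue=[F,D,B] q_used=1 → run F
t=4: queue=[D,B,F,E] q_used=0 → run D
t=5: queue=[D,B,F,E,G] q_used=1 → run D
t=6: queue=[B,F,E,G,D] q_used=0 → run B
t=7: queue=[B,F,E,G,D] q_used=1 → run B
t=8: queue=[F,E,G,D,B] q_used=0 → run F
t=9: queue=[F,E,G,D,B] q_used=1 → run F
t=10: queue=[E,G,D,B,F] q_used=0 → run E
t=11: queue=[E,G,D,B,F] q_used=1 → run E
t=12: queue=[G,D,B,F,E] q_used=0 → run G
t=13: queue=[G,D,B,F,E] q_used=1 → run G
t=14: queue=[D,B,F,E,G] q_used=0 → run D
t=15: queue=[D,B,F,E,G] q_used=1 → run D
t=16: queue=[B,F,E,G,D] q_used=0 → run B
t=17: queue=[B,F,E,G,D] q_used=1 → run B
t=18: queue=[F,E,G,D,B] q_used=0 → run F
t=19: queue=[F,E,G,D,B] q_used=1 → run F
t=20: queue=[E,G,D,B,F] q_used=0 → run E
t=21: queue=[G,D,B,F] q_used=0 → run G
t=22: queue=[G,D,B,F] q_used=1 → run G
t=23: queue=[D,B,F,G] q_used=0 → run D
t=24: queue=[D,B,F,G] q_used=1 → run D
t=25: queue=[B,F,G,D] q_used=0 → run B
t=26: queue=[F,G,D] q_used=0 → run F
t=27: queue=[F,G,D] q_used=1 → run F
t=28: queue=[G,D] q_used=0 → run G
t=29: queue=[G,D] q_used=1 → run G
t=30: queue=[D,G] q_used=0 → run D
t=31: queue=[G] q_used=0 → run G
t=32: (idle)
t=33: (idle)
t=34: (idle)
t=35: (idle)
t=36: (idle)

completion order = E, B, F, D, G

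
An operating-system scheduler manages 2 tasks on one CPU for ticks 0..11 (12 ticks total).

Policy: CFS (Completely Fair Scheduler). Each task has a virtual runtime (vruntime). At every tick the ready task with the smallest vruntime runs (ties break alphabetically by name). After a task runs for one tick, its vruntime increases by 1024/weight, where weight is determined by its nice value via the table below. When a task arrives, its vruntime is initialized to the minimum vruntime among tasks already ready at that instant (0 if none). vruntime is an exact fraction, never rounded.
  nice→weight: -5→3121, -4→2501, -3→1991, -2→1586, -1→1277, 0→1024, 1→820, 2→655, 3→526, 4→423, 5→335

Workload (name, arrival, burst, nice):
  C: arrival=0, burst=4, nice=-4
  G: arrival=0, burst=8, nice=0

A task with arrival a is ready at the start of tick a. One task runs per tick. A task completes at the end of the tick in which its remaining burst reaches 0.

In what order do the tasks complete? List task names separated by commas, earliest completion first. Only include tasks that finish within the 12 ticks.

t=0: vr[C=0 G=0] → run C
t=1: vr[C=1024/2501 G=0] → run G
t=2: vr[C=1024/2501 G=1] → run C
t=3: vr[C=2048/2501 G=1] → run C
t=4: vr[C=3072/2501 G=1] → run G
t=5: vr[C=3072/2501 G=2] → run C
t=6: vr[G=2] → run G
t=7: vr[G=3] → run G
t=8: vr[G=4] → run G
t=9: vr[G=5] → run G
t=10: vr[G=6] → run G
t=11: vr[G=7] → run G

completion order = C, G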